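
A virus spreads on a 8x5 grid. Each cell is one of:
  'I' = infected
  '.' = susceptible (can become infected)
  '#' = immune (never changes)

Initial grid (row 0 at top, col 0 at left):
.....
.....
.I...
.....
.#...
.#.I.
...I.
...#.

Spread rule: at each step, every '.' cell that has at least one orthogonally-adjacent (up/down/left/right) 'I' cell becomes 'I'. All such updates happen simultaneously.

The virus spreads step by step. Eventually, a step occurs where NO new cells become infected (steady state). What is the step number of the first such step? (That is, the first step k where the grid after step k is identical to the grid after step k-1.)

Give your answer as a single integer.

Answer: 6

Derivation:
Step 0 (initial): 3 infected
Step 1: +9 new -> 12 infected
Step 2: +12 new -> 24 infected
Step 3: +8 new -> 32 infected
Step 4: +4 new -> 36 infected
Step 5: +1 new -> 37 infected
Step 6: +0 new -> 37 infected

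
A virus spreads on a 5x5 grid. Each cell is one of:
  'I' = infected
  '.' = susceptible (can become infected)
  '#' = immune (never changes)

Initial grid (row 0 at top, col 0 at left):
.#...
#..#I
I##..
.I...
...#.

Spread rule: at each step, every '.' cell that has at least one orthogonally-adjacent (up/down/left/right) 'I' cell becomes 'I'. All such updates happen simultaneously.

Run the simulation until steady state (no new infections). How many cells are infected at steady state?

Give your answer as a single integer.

Answer: 18

Derivation:
Step 0 (initial): 3 infected
Step 1: +5 new -> 8 infected
Step 2: +6 new -> 14 infected
Step 3: +2 new -> 16 infected
Step 4: +1 new -> 17 infected
Step 5: +1 new -> 18 infected
Step 6: +0 new -> 18 infected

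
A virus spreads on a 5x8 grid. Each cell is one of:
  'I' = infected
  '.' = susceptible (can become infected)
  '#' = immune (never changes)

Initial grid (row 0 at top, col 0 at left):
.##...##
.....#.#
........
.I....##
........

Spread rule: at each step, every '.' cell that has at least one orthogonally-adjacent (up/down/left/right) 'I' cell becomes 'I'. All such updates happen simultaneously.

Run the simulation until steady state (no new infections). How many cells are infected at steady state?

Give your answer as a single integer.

Step 0 (initial): 1 infected
Step 1: +4 new -> 5 infected
Step 2: +6 new -> 11 infected
Step 3: +5 new -> 16 infected
Step 4: +5 new -> 21 infected
Step 5: +4 new -> 25 infected
Step 6: +3 new -> 28 infected
Step 7: +4 new -> 32 infected
Step 8: +0 new -> 32 infected

Answer: 32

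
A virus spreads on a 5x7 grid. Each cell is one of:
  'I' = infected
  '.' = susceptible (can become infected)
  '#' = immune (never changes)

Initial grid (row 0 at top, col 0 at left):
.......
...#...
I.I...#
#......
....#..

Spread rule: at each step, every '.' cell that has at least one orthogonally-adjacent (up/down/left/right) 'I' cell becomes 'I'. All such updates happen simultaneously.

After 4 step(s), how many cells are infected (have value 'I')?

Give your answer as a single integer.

Step 0 (initial): 2 infected
Step 1: +5 new -> 7 infected
Step 2: +7 new -> 14 infected
Step 3: +7 new -> 21 infected
Step 4: +4 new -> 25 infected

Answer: 25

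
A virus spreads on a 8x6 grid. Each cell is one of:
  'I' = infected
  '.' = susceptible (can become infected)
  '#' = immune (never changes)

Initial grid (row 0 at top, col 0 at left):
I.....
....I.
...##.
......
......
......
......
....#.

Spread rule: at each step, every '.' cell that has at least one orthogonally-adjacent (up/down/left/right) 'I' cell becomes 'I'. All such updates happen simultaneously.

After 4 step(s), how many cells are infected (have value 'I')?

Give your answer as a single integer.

Answer: 23

Derivation:
Step 0 (initial): 2 infected
Step 1: +5 new -> 7 infected
Step 2: +7 new -> 14 infected
Step 3: +4 new -> 18 infected
Step 4: +5 new -> 23 infected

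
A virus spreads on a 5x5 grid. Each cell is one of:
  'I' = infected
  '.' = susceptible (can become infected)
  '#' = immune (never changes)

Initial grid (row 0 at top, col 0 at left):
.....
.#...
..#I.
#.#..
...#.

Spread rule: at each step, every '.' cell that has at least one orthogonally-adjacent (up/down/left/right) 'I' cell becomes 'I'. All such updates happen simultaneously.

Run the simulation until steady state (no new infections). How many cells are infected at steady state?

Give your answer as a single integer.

Answer: 20

Derivation:
Step 0 (initial): 1 infected
Step 1: +3 new -> 4 infected
Step 2: +4 new -> 8 infected
Step 3: +3 new -> 11 infected
Step 4: +1 new -> 12 infected
Step 5: +1 new -> 13 infected
Step 6: +1 new -> 14 infected
Step 7: +1 new -> 15 infected
Step 8: +1 new -> 16 infected
Step 9: +1 new -> 17 infected
Step 10: +1 new -> 18 infected
Step 11: +2 new -> 20 infected
Step 12: +0 new -> 20 infected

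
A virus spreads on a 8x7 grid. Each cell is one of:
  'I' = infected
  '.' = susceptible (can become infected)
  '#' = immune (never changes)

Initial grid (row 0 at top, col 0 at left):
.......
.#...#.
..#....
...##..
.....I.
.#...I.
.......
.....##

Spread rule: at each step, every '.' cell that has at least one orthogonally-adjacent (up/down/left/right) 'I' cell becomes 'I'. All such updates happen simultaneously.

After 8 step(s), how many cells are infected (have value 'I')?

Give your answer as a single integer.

Answer: 47

Derivation:
Step 0 (initial): 2 infected
Step 1: +6 new -> 8 infected
Step 2: +6 new -> 14 infected
Step 3: +6 new -> 20 infected
Step 4: +7 new -> 27 infected
Step 5: +7 new -> 34 infected
Step 6: +8 new -> 42 infected
Step 7: +3 new -> 45 infected
Step 8: +2 new -> 47 infected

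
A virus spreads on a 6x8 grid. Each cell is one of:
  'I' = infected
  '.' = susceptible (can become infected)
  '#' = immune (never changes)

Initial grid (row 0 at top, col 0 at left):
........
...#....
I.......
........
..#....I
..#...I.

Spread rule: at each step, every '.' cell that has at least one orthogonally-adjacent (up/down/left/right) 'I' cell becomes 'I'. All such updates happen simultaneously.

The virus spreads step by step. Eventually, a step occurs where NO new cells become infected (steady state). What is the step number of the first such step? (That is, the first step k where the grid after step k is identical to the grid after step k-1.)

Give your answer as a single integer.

Step 0 (initial): 3 infected
Step 1: +7 new -> 10 infected
Step 2: +9 new -> 19 infected
Step 3: +11 new -> 30 infected
Step 4: +9 new -> 39 infected
Step 5: +4 new -> 43 infected
Step 6: +2 new -> 45 infected
Step 7: +0 new -> 45 infected

Answer: 7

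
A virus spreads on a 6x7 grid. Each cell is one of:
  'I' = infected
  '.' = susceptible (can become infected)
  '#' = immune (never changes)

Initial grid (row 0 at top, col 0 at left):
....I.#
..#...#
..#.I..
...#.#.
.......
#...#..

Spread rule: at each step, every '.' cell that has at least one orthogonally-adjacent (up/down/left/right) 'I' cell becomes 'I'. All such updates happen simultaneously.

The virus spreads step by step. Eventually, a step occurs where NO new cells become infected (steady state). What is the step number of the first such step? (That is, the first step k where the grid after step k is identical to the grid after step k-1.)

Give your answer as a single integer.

Answer: 8

Derivation:
Step 0 (initial): 2 infected
Step 1: +6 new -> 8 infected
Step 2: +5 new -> 13 infected
Step 3: +4 new -> 17 infected
Step 4: +6 new -> 23 infected
Step 5: +6 new -> 29 infected
Step 6: +4 new -> 33 infected
Step 7: +1 new -> 34 infected
Step 8: +0 new -> 34 infected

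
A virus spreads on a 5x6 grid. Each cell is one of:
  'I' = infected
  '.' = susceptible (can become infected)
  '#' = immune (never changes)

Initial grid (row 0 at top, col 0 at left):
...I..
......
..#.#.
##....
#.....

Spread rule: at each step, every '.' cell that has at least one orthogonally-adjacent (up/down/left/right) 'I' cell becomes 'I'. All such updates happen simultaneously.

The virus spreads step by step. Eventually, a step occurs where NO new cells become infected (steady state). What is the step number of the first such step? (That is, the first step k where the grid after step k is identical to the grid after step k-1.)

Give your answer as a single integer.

Step 0 (initial): 1 infected
Step 1: +3 new -> 4 infected
Step 2: +5 new -> 9 infected
Step 3: +4 new -> 13 infected
Step 4: +6 new -> 19 infected
Step 5: +4 new -> 23 infected
Step 6: +2 new -> 25 infected
Step 7: +0 new -> 25 infected

Answer: 7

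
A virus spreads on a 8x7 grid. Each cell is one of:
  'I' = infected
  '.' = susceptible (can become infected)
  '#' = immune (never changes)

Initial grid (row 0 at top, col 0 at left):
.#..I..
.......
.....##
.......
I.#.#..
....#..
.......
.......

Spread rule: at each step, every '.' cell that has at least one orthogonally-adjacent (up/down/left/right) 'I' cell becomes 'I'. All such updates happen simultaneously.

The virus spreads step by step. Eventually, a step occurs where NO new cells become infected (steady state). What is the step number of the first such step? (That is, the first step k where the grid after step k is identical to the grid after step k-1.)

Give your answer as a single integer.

Step 0 (initial): 2 infected
Step 1: +6 new -> 8 infected
Step 2: +9 new -> 17 infected
Step 3: +10 new -> 27 infected
Step 4: +8 new -> 35 infected
Step 5: +5 new -> 40 infected
Step 6: +4 new -> 44 infected
Step 7: +3 new -> 47 infected
Step 8: +2 new -> 49 infected
Step 9: +1 new -> 50 infected
Step 10: +0 new -> 50 infected

Answer: 10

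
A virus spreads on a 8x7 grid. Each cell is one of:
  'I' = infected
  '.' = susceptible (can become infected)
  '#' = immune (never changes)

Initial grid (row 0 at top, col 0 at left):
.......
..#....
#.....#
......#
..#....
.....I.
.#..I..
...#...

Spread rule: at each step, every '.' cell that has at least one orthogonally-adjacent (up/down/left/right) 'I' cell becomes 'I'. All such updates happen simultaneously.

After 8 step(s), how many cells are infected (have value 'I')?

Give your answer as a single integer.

Answer: 46

Derivation:
Step 0 (initial): 2 infected
Step 1: +6 new -> 8 infected
Step 2: +7 new -> 15 infected
Step 3: +6 new -> 21 infected
Step 4: +5 new -> 26 infected
Step 5: +8 new -> 34 infected
Step 6: +7 new -> 41 infected
Step 7: +3 new -> 44 infected
Step 8: +2 new -> 46 infected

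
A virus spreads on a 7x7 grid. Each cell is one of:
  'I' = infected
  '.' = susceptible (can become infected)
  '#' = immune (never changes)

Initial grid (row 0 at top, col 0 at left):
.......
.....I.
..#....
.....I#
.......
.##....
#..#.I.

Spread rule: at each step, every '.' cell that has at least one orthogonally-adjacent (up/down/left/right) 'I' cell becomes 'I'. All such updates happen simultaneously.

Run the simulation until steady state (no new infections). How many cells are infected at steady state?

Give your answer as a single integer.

Step 0 (initial): 3 infected
Step 1: +9 new -> 12 infected
Step 2: +10 new -> 22 infected
Step 3: +6 new -> 28 infected
Step 4: +4 new -> 32 infected
Step 5: +5 new -> 37 infected
Step 6: +3 new -> 40 infected
Step 7: +1 new -> 41 infected
Step 8: +0 new -> 41 infected

Answer: 41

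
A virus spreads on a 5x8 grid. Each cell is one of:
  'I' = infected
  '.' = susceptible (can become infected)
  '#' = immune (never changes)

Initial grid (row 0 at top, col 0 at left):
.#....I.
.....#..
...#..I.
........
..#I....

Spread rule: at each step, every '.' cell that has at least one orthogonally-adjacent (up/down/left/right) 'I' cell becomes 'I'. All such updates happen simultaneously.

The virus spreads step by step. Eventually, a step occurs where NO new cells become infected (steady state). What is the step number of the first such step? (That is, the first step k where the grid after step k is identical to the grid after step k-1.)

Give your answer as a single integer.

Step 0 (initial): 3 infected
Step 1: +8 new -> 11 infected
Step 2: +9 new -> 20 infected
Step 3: +5 new -> 25 infected
Step 4: +6 new -> 31 infected
Step 5: +3 new -> 34 infected
Step 6: +1 new -> 35 infected
Step 7: +1 new -> 36 infected
Step 8: +0 new -> 36 infected

Answer: 8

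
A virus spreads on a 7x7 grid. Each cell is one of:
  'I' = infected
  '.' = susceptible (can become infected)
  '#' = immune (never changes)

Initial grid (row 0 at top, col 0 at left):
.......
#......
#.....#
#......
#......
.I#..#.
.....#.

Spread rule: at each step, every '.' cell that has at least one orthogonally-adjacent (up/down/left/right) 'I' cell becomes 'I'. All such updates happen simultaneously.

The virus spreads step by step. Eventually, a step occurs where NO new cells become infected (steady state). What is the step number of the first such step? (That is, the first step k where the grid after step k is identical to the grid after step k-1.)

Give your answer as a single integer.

Answer: 11

Derivation:
Step 0 (initial): 1 infected
Step 1: +3 new -> 4 infected
Step 2: +4 new -> 8 infected
Step 3: +4 new -> 12 infected
Step 4: +6 new -> 18 infected
Step 5: +6 new -> 24 infected
Step 6: +6 new -> 30 infected
Step 7: +5 new -> 35 infected
Step 8: +3 new -> 38 infected
Step 9: +2 new -> 40 infected
Step 10: +1 new -> 41 infected
Step 11: +0 new -> 41 infected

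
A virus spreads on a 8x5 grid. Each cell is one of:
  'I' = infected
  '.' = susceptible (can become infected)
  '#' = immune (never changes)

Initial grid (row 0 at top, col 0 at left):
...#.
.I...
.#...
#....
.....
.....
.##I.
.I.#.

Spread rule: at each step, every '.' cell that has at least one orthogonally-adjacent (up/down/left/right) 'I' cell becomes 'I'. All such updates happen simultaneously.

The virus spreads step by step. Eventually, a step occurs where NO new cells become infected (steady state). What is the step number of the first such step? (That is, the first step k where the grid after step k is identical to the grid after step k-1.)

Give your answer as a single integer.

Answer: 5

Derivation:
Step 0 (initial): 3 infected
Step 1: +7 new -> 10 infected
Step 2: +10 new -> 20 infected
Step 3: +8 new -> 28 infected
Step 4: +6 new -> 34 infected
Step 5: +0 new -> 34 infected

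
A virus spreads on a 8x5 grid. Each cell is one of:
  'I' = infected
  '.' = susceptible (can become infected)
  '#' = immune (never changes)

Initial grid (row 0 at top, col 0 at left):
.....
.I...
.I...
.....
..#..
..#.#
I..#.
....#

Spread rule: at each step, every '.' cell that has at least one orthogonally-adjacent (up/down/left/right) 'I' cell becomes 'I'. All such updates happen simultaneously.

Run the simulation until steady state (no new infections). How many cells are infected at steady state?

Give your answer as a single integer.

Answer: 34

Derivation:
Step 0 (initial): 3 infected
Step 1: +9 new -> 12 infected
Step 2: +11 new -> 23 infected
Step 3: +5 new -> 28 infected
Step 4: +4 new -> 32 infected
Step 5: +2 new -> 34 infected
Step 6: +0 new -> 34 infected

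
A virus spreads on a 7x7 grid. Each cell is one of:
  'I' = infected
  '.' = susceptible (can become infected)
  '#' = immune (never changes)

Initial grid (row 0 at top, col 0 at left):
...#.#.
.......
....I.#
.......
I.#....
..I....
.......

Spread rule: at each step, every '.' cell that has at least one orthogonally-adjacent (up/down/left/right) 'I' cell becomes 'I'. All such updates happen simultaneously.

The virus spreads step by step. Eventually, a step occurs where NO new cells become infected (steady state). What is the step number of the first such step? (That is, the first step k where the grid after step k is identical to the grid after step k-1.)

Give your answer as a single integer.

Step 0 (initial): 3 infected
Step 1: +10 new -> 13 infected
Step 2: +14 new -> 27 infected
Step 3: +9 new -> 36 infected
Step 4: +7 new -> 43 infected
Step 5: +2 new -> 45 infected
Step 6: +0 new -> 45 infected

Answer: 6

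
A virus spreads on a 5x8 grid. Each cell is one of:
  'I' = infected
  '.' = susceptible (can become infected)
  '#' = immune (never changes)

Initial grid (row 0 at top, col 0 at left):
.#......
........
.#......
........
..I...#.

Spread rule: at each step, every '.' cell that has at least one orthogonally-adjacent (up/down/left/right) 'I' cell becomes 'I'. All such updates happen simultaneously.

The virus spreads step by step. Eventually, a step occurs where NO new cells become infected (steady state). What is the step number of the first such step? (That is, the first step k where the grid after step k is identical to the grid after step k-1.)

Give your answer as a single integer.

Answer: 10

Derivation:
Step 0 (initial): 1 infected
Step 1: +3 new -> 4 infected
Step 2: +5 new -> 9 infected
Step 3: +5 new -> 14 infected
Step 4: +6 new -> 20 infected
Step 5: +5 new -> 25 infected
Step 6: +5 new -> 30 infected
Step 7: +4 new -> 34 infected
Step 8: +2 new -> 36 infected
Step 9: +1 new -> 37 infected
Step 10: +0 new -> 37 infected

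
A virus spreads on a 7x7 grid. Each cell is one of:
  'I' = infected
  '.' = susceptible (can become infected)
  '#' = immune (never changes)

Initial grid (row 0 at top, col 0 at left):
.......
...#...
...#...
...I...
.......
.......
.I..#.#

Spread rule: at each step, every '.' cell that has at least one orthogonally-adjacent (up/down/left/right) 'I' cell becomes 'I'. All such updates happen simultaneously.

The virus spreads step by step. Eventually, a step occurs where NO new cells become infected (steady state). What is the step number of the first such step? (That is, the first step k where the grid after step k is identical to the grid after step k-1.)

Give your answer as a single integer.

Step 0 (initial): 2 infected
Step 1: +6 new -> 8 infected
Step 2: +11 new -> 19 infected
Step 3: +9 new -> 28 infected
Step 4: +8 new -> 36 infected
Step 5: +7 new -> 43 infected
Step 6: +2 new -> 45 infected
Step 7: +0 new -> 45 infected

Answer: 7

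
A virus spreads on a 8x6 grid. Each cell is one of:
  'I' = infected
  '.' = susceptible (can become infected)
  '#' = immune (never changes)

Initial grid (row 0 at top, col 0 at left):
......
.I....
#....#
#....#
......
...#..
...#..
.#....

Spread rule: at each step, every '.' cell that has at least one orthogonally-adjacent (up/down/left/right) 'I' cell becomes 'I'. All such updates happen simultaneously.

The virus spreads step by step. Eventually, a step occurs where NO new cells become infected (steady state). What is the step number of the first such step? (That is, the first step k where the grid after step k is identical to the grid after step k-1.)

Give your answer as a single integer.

Step 0 (initial): 1 infected
Step 1: +4 new -> 5 infected
Step 2: +5 new -> 10 infected
Step 3: +5 new -> 15 infected
Step 4: +7 new -> 22 infected
Step 5: +6 new -> 28 infected
Step 6: +3 new -> 31 infected
Step 7: +4 new -> 35 infected
Step 8: +3 new -> 38 infected
Step 9: +2 new -> 40 infected
Step 10: +1 new -> 41 infected
Step 11: +0 new -> 41 infected

Answer: 11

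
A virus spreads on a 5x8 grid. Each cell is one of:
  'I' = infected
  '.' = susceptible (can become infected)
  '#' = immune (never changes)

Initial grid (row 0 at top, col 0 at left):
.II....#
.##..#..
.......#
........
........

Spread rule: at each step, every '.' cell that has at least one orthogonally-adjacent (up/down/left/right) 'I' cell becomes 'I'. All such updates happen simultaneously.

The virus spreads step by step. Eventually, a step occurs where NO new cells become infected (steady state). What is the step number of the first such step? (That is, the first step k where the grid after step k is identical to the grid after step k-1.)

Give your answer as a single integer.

Step 0 (initial): 2 infected
Step 1: +2 new -> 4 infected
Step 2: +3 new -> 7 infected
Step 3: +4 new -> 11 infected
Step 4: +6 new -> 17 infected
Step 5: +7 new -> 24 infected
Step 6: +6 new -> 30 infected
Step 7: +2 new -> 32 infected
Step 8: +2 new -> 34 infected
Step 9: +1 new -> 35 infected
Step 10: +0 new -> 35 infected

Answer: 10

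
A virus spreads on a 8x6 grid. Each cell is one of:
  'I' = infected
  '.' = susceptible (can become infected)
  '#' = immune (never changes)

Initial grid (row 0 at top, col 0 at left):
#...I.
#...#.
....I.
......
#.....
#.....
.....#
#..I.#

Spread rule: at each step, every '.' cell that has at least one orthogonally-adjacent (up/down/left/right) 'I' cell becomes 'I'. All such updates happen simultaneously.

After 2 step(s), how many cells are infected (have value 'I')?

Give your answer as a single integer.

Answer: 22

Derivation:
Step 0 (initial): 3 infected
Step 1: +8 new -> 11 infected
Step 2: +11 new -> 22 infected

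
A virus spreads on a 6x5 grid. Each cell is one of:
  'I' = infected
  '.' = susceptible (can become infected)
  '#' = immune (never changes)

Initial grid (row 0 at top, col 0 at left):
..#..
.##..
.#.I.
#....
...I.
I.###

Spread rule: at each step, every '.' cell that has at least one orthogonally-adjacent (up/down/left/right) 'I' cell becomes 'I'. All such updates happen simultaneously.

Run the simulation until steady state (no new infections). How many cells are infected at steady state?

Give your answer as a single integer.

Answer: 18

Derivation:
Step 0 (initial): 3 infected
Step 1: +8 new -> 11 infected
Step 2: +5 new -> 16 infected
Step 3: +2 new -> 18 infected
Step 4: +0 new -> 18 infected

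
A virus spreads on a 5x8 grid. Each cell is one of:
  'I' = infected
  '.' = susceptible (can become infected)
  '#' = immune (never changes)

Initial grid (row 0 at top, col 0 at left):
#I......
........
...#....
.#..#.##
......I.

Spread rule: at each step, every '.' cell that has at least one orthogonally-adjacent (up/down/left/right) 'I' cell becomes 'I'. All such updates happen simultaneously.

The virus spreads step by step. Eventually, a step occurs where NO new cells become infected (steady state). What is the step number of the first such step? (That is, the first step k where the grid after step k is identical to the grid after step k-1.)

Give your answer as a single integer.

Answer: 7

Derivation:
Step 0 (initial): 2 infected
Step 1: +4 new -> 6 infected
Step 2: +6 new -> 12 infected
Step 3: +6 new -> 18 infected
Step 4: +9 new -> 27 infected
Step 5: +5 new -> 32 infected
Step 6: +2 new -> 34 infected
Step 7: +0 new -> 34 infected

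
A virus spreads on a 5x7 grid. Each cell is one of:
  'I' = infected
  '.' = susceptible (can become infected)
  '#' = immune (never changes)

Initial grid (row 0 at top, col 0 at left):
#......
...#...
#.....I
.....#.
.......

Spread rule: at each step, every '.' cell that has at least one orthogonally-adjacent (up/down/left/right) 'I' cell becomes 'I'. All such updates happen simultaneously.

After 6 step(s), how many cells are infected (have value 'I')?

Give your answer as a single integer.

Answer: 26

Derivation:
Step 0 (initial): 1 infected
Step 1: +3 new -> 4 infected
Step 2: +4 new -> 8 infected
Step 3: +5 new -> 13 infected
Step 4: +4 new -> 17 infected
Step 5: +5 new -> 22 infected
Step 6: +4 new -> 26 infected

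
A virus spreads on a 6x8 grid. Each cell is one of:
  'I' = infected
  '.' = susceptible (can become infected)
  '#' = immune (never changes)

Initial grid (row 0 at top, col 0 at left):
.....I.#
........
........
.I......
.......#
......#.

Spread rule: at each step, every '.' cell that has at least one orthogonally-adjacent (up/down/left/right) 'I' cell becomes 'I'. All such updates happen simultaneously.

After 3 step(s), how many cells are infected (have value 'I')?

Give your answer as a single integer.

Answer: 34

Derivation:
Step 0 (initial): 2 infected
Step 1: +7 new -> 9 infected
Step 2: +11 new -> 20 infected
Step 3: +14 new -> 34 infected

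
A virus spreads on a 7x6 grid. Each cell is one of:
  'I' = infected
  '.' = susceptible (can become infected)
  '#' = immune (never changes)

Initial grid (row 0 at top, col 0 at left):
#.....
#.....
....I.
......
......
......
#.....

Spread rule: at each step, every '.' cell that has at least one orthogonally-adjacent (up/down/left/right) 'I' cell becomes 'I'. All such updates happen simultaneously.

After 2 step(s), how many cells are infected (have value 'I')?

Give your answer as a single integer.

Step 0 (initial): 1 infected
Step 1: +4 new -> 5 infected
Step 2: +7 new -> 12 infected

Answer: 12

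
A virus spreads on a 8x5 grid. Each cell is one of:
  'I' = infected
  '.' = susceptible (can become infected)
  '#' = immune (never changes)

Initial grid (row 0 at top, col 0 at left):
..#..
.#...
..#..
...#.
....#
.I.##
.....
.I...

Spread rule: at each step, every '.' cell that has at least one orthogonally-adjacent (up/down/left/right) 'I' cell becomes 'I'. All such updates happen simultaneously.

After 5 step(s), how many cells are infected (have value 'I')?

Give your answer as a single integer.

Step 0 (initial): 2 infected
Step 1: +6 new -> 8 infected
Step 2: +6 new -> 14 infected
Step 3: +6 new -> 20 infected
Step 4: +2 new -> 22 infected
Step 5: +1 new -> 23 infected

Answer: 23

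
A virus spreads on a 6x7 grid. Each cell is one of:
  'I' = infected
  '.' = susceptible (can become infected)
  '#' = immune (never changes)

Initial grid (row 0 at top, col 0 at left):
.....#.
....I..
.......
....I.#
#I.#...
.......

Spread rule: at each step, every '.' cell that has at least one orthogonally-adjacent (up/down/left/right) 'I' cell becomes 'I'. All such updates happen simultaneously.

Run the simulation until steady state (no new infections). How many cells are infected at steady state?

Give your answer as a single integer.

Answer: 38

Derivation:
Step 0 (initial): 3 infected
Step 1: +10 new -> 13 infected
Step 2: +12 new -> 25 infected
Step 3: +9 new -> 34 infected
Step 4: +3 new -> 37 infected
Step 5: +1 new -> 38 infected
Step 6: +0 new -> 38 infected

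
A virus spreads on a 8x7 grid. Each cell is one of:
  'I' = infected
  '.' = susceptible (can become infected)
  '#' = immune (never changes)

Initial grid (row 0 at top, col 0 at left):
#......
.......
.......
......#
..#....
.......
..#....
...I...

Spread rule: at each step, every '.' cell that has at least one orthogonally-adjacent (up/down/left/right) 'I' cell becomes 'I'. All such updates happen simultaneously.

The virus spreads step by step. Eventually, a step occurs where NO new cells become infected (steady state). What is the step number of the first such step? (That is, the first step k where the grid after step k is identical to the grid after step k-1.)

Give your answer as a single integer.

Step 0 (initial): 1 infected
Step 1: +3 new -> 4 infected
Step 2: +4 new -> 8 infected
Step 3: +7 new -> 15 infected
Step 4: +6 new -> 21 infected
Step 5: +7 new -> 28 infected
Step 6: +7 new -> 35 infected
Step 7: +6 new -> 41 infected
Step 8: +6 new -> 47 infected
Step 9: +4 new -> 51 infected
Step 10: +1 new -> 52 infected
Step 11: +0 new -> 52 infected

Answer: 11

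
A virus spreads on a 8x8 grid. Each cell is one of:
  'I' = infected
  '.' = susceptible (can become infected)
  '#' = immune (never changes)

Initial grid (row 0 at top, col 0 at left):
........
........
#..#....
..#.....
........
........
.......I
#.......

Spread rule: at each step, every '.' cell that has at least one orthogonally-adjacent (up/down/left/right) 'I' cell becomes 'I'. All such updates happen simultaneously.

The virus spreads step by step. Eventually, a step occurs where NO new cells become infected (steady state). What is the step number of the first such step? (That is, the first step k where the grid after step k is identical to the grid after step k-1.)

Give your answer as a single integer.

Step 0 (initial): 1 infected
Step 1: +3 new -> 4 infected
Step 2: +4 new -> 8 infected
Step 3: +5 new -> 13 infected
Step 4: +6 new -> 19 infected
Step 5: +7 new -> 26 infected
Step 6: +8 new -> 34 infected
Step 7: +8 new -> 42 infected
Step 8: +4 new -> 46 infected
Step 9: +4 new -> 50 infected
Step 10: +4 new -> 54 infected
Step 11: +3 new -> 57 infected
Step 12: +2 new -> 59 infected
Step 13: +1 new -> 60 infected
Step 14: +0 new -> 60 infected

Answer: 14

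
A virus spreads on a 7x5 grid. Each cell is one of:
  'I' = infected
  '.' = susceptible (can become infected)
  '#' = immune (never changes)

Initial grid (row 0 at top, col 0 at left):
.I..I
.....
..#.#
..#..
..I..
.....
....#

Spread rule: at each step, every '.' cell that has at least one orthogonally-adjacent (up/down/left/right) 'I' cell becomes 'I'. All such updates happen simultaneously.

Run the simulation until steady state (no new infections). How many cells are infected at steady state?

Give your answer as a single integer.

Answer: 31

Derivation:
Step 0 (initial): 3 infected
Step 1: +8 new -> 11 infected
Step 2: +11 new -> 22 infected
Step 3: +8 new -> 30 infected
Step 4: +1 new -> 31 infected
Step 5: +0 new -> 31 infected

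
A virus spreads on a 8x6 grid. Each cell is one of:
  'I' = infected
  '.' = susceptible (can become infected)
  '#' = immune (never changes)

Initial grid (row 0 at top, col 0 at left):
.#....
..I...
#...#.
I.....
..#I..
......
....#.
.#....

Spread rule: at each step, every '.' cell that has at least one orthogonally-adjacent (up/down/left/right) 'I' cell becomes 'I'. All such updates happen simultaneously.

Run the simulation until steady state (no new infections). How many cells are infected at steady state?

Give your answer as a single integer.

Answer: 42

Derivation:
Step 0 (initial): 3 infected
Step 1: +9 new -> 12 infected
Step 2: +13 new -> 25 infected
Step 3: +9 new -> 34 infected
Step 4: +7 new -> 41 infected
Step 5: +1 new -> 42 infected
Step 6: +0 new -> 42 infected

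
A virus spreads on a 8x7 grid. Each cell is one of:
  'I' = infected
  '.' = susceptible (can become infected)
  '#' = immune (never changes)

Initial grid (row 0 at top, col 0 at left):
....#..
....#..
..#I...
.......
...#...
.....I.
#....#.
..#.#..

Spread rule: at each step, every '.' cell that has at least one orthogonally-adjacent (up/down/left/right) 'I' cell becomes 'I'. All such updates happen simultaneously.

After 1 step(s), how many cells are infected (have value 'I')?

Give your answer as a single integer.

Answer: 8

Derivation:
Step 0 (initial): 2 infected
Step 1: +6 new -> 8 infected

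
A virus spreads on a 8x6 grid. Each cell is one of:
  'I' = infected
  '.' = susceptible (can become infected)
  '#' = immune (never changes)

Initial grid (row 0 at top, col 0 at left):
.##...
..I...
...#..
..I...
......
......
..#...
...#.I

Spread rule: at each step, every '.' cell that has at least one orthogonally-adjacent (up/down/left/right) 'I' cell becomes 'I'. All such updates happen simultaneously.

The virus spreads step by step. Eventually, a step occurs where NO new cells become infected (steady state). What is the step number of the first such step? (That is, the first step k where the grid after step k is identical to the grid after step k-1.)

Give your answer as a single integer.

Answer: 7

Derivation:
Step 0 (initial): 3 infected
Step 1: +8 new -> 11 infected
Step 2: +11 new -> 22 infected
Step 3: +13 new -> 35 infected
Step 4: +4 new -> 39 infected
Step 5: +2 new -> 41 infected
Step 6: +2 new -> 43 infected
Step 7: +0 new -> 43 infected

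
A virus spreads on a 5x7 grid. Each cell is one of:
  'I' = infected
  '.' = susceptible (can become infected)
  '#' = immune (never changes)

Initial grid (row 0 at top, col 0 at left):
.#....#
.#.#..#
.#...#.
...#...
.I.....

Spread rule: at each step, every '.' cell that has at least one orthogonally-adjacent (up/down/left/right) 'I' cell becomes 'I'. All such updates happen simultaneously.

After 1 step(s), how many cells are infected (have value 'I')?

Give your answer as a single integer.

Step 0 (initial): 1 infected
Step 1: +3 new -> 4 infected

Answer: 4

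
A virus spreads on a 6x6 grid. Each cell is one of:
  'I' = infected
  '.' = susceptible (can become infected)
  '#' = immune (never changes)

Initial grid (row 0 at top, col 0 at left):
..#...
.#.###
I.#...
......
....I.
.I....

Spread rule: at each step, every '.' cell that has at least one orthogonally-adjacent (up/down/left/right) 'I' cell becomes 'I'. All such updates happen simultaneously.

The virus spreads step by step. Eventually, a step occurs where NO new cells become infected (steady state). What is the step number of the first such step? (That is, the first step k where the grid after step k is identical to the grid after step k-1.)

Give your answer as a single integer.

Step 0 (initial): 3 infected
Step 1: +10 new -> 13 infected
Step 2: +9 new -> 22 infected
Step 3: +4 new -> 26 infected
Step 4: +0 new -> 26 infected

Answer: 4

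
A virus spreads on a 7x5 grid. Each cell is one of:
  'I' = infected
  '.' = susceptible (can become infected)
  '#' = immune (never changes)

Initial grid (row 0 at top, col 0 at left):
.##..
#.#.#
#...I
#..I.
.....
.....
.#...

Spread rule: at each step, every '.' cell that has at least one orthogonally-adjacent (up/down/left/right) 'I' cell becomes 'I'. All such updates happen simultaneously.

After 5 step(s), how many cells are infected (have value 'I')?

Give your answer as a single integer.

Step 0 (initial): 2 infected
Step 1: +4 new -> 6 infected
Step 2: +6 new -> 12 infected
Step 3: +6 new -> 18 infected
Step 4: +6 new -> 24 infected
Step 5: +1 new -> 25 infected

Answer: 25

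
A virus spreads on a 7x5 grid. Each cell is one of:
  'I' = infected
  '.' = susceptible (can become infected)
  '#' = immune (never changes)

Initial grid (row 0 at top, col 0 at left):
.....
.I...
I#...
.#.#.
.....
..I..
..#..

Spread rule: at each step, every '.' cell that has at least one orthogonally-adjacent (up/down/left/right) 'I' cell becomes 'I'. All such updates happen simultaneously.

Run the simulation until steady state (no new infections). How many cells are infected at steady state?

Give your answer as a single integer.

Answer: 31

Derivation:
Step 0 (initial): 3 infected
Step 1: +7 new -> 10 infected
Step 2: +12 new -> 22 infected
Step 3: +6 new -> 28 infected
Step 4: +3 new -> 31 infected
Step 5: +0 new -> 31 infected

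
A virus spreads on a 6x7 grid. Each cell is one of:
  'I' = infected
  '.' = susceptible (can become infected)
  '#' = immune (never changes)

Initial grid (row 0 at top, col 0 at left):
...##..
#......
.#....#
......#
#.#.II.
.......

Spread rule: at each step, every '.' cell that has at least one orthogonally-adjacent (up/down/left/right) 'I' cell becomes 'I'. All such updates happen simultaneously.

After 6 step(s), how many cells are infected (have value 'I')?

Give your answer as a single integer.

Answer: 32

Derivation:
Step 0 (initial): 2 infected
Step 1: +6 new -> 8 infected
Step 2: +5 new -> 13 infected
Step 3: +5 new -> 18 infected
Step 4: +6 new -> 24 infected
Step 5: +5 new -> 29 infected
Step 6: +3 new -> 32 infected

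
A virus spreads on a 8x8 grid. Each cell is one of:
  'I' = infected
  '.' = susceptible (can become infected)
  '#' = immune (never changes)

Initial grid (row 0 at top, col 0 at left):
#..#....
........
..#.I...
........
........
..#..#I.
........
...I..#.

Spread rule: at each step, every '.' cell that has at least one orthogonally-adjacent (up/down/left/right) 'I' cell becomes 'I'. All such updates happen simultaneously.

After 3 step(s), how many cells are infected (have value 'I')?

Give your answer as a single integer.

Answer: 41

Derivation:
Step 0 (initial): 3 infected
Step 1: +10 new -> 13 infected
Step 2: +17 new -> 30 infected
Step 3: +11 new -> 41 infected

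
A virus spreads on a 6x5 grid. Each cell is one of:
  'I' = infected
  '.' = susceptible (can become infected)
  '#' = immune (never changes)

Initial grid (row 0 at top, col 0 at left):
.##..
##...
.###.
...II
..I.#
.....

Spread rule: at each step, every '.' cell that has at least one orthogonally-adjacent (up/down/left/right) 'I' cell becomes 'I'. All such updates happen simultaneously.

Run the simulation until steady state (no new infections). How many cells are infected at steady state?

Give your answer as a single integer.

Step 0 (initial): 3 infected
Step 1: +5 new -> 8 infected
Step 2: +5 new -> 13 infected
Step 3: +5 new -> 18 infected
Step 4: +3 new -> 21 infected
Step 5: +0 new -> 21 infected

Answer: 21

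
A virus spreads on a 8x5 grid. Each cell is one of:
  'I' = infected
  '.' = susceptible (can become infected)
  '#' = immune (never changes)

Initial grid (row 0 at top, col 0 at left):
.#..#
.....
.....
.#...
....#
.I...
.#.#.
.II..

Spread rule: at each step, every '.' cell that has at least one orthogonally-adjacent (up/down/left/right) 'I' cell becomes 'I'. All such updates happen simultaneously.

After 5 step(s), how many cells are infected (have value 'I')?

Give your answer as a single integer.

Step 0 (initial): 3 infected
Step 1: +6 new -> 9 infected
Step 2: +5 new -> 14 infected
Step 3: +5 new -> 19 infected
Step 4: +3 new -> 22 infected
Step 5: +5 new -> 27 infected

Answer: 27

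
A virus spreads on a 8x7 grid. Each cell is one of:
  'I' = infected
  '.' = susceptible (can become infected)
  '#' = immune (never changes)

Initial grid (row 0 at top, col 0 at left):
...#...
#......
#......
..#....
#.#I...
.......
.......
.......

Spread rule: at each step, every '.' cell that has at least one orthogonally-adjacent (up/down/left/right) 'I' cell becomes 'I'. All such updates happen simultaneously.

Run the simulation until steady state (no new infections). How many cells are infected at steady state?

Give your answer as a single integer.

Step 0 (initial): 1 infected
Step 1: +3 new -> 4 infected
Step 2: +6 new -> 10 infected
Step 3: +10 new -> 20 infected
Step 4: +12 new -> 32 infected
Step 5: +10 new -> 42 infected
Step 6: +6 new -> 48 infected
Step 7: +2 new -> 50 infected
Step 8: +0 new -> 50 infected

Answer: 50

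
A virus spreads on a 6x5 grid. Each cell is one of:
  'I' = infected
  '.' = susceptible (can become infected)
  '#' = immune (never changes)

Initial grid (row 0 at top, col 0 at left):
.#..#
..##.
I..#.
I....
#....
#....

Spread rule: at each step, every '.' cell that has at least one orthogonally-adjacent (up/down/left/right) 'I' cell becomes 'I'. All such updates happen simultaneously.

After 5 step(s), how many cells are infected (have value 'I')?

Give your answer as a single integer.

Step 0 (initial): 2 infected
Step 1: +3 new -> 5 infected
Step 2: +5 new -> 10 infected
Step 3: +3 new -> 13 infected
Step 4: +3 new -> 16 infected
Step 5: +3 new -> 19 infected

Answer: 19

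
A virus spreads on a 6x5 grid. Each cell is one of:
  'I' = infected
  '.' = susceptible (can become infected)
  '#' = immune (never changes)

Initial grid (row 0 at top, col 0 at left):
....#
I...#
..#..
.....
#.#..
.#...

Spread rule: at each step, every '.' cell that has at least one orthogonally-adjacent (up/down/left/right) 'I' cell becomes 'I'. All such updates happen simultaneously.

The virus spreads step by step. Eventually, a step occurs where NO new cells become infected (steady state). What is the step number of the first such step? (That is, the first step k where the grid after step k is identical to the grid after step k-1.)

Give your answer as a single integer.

Answer: 9

Derivation:
Step 0 (initial): 1 infected
Step 1: +3 new -> 4 infected
Step 2: +4 new -> 8 infected
Step 3: +3 new -> 11 infected
Step 4: +4 new -> 15 infected
Step 5: +2 new -> 17 infected
Step 6: +2 new -> 19 infected
Step 7: +2 new -> 21 infected
Step 8: +2 new -> 23 infected
Step 9: +0 new -> 23 infected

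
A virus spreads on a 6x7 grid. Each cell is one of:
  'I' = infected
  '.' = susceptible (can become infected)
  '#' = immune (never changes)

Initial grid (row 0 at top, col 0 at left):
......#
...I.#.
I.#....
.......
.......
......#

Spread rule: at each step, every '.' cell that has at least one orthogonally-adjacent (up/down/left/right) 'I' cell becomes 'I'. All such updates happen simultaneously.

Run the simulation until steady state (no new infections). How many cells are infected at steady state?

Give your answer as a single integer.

Answer: 38

Derivation:
Step 0 (initial): 2 infected
Step 1: +7 new -> 9 infected
Step 2: +8 new -> 17 infected
Step 3: +8 new -> 25 infected
Step 4: +6 new -> 31 infected
Step 5: +5 new -> 36 infected
Step 6: +2 new -> 38 infected
Step 7: +0 new -> 38 infected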